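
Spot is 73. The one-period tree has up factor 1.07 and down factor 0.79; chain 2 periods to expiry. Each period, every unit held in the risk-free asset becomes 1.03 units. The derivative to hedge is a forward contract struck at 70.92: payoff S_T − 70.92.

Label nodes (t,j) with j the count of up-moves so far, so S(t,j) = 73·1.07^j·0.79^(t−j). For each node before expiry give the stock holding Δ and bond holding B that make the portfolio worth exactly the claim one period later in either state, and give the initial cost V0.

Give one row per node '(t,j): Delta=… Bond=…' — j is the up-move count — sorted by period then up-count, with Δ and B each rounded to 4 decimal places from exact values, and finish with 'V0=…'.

(0,0): Delta=1.0000 Bond=-66.8489
(1,0): Delta=1.0000 Bond=-68.8544
(1,1): Delta=1.0000 Bond=-68.8544
V0=6.1511

No-arbitrage ⇒ martingale measure with p* = (R−d)/(u−d) = 0.8571.
At expiry t=2: V(2,0)=-25.3607, V(2,1)=-9.2131, V(2,2)=12.6577
  t=1,j=0: stock 57.6700 → up 61.7069 (V=-9.2131), down 45.5593 (V=-25.3607). Price -11.1844; hedge Δ=1.0000, bond B=-68.8544.
  t=1,j=1: stock 78.1100 → up 83.5777 (V=12.6577), down 61.7069 (V=-9.2131). Price 9.2556; hedge Δ=1.0000, bond B=-68.8544.
  t=0,j=0: stock 73.0000 → up 78.1100 (V=9.2556), down 57.6700 (V=-11.1844). Price 6.1511; hedge Δ=1.0000, bond B=-66.8489.
The time-0 hedge costs 6.1511, which is the no-arbitrage price.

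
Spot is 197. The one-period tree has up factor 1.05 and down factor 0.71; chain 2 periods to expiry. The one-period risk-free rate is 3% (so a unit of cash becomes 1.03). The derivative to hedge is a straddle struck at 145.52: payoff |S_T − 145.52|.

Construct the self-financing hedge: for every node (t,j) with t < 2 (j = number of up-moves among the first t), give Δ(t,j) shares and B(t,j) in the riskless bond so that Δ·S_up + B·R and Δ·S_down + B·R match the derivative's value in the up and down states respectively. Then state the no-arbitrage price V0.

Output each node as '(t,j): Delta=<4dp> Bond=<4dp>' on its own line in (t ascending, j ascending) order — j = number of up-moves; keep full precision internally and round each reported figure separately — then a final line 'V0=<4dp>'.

(0,0): Delta=0.9212 Bond=-121.3404
(1,0): Delta=-0.9435 Bond=135.8339
(1,1): Delta=1.0000 Bond=-141.2816
V0=60.1349

Since d<R<u, set p* = (R−d)/(u−d) = 0.9412; price each node as the discounted p*-expectation of its children.
At expiry t=2: V(2,0)=46.2123, V(2,1)=1.3435, V(2,2)=71.6725
(1,0): S=139.8700. Δ = (V_up−V_dn)/(S_up−S_dn) = (1.3435−46.2123)/(146.8635−99.3077) = -0.9435. V = [p*·1.3435 + (1−p*)·46.2123]/1.03 = 3.8668. B = V − Δ·S = 135.8339.
(1,1): S=206.8500. Δ = (V_up−V_dn)/(S_up−S_dn) = (71.6725−1.3435)/(217.1925−146.8635) = 1.0000. V = [p*·71.6725 + (1−p*)·1.3435]/1.03 = 65.5684. B = V − Δ·S = -141.2816.
(0,0): S=197.0000. Δ = (V_up−V_dn)/(S_up−S_dn) = (65.5684−3.8668)/(206.8500−139.8700) = 0.9212. V = [p*·65.5684 + (1−p*)·3.8668]/1.03 = 60.1349. B = V − Δ·S = -121.3404.
Each (Δ,B) replicates both successor values, so the strategy is self-financing and V0 is arbitrage-free.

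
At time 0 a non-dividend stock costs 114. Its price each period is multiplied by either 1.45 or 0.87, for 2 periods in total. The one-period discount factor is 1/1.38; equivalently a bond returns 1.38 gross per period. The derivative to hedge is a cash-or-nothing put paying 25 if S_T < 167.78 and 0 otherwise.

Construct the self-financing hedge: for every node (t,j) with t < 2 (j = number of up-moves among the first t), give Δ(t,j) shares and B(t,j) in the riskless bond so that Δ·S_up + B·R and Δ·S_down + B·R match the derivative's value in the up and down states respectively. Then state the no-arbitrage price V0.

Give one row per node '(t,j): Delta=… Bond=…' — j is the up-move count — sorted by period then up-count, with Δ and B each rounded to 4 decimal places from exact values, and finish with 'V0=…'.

Risk-neutral probability p* = (R−d)/(u−d) = (1.38−0.87)/(1.45−0.87) = 0.8793.
At expiry t=2: V(2,0)=25.0000, V(2,1)=25.0000, V(2,2)=0.0000
  t=1,j=0: stock 99.1800 → up 143.8110 (V=25.0000), down 86.2866 (V=25.0000). Price 18.1159; hedge Δ=0.0000, bond B=18.1159.
  t=1,j=1: stock 165.3000 → up 239.6850 (V=0.0000), down 143.8110 (V=25.0000). Price 2.1864; hedge Δ=-0.2608, bond B=45.2899.
  t=0,j=0: stock 114.0000 → up 165.3000 (V=2.1864), down 99.1800 (V=18.1159). Price 2.9775; hedge Δ=-0.2409, bond B=30.4422.
Root portfolio cost Δ·114+B reproduces V0=2.9775.

(0,0): Delta=-0.2409 Bond=30.4422
(1,0): Delta=0.0000 Bond=18.1159
(1,1): Delta=-0.2608 Bond=45.2899
V0=2.9775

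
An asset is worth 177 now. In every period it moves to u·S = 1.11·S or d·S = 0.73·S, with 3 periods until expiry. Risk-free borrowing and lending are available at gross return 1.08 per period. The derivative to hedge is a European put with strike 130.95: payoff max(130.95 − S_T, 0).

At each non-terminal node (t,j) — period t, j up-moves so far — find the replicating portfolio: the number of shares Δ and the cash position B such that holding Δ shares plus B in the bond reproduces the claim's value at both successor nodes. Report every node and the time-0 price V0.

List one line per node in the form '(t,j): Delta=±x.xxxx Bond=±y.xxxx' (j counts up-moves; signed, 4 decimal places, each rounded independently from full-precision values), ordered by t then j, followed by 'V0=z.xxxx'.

No-arbitrage ⇒ martingale measure with p* = (R−d)/(u−d) = 0.9211.
Terminal values V(3,·): V(3,0)=62.0940, V(3,1)=26.2511, V(3,2)=0.0000, V(3,3)=0.0000
  t=2,j=0: stock 94.3233 → up 104.6989 (V=26.2511), down 68.8560 (V=62.0940). Price 26.9267; hedge Δ=-1.0000, bond B=121.2500.
  t=2,j=1: stock 143.4231 → up 159.1996 (V=0.0000), down 104.6989 (V=26.2511). Price 1.9189; hedge Δ=-0.4817, bond B=71.0009.
  t=2,j=2: stock 218.0817 → up 242.0707 (V=0.0000), down 159.1996 (V=0.0000). Price 0.0000; hedge Δ=0.0000, bond B=0.0000.
  t=1,j=0: stock 129.2100 → up 143.4231 (V=1.9189), down 94.3233 (V=26.9267). Price 3.6049; hedge Δ=-0.5093, bond B=69.4147.
  t=1,j=1: stock 196.4700 → up 218.0817 (V=0.0000), down 143.4231 (V=1.9189). Price 0.1403; hedge Δ=-0.0257, bond B=5.1901.
  t=0,j=0: stock 177.0000 → up 196.4700 (V=0.1403), down 129.2100 (V=3.6049). Price 0.3831; hedge Δ=-0.0515, bond B=9.5005.
Root portfolio cost Δ·177+B reproduces V0=0.3831.

(0,0): Delta=-0.0515 Bond=9.5005
(1,0): Delta=-0.5093 Bond=69.4147
(1,1): Delta=-0.0257 Bond=5.1901
(2,0): Delta=-1.0000 Bond=121.2500
(2,1): Delta=-0.4817 Bond=71.0009
(2,2): Delta=0.0000 Bond=0.0000
V0=0.3831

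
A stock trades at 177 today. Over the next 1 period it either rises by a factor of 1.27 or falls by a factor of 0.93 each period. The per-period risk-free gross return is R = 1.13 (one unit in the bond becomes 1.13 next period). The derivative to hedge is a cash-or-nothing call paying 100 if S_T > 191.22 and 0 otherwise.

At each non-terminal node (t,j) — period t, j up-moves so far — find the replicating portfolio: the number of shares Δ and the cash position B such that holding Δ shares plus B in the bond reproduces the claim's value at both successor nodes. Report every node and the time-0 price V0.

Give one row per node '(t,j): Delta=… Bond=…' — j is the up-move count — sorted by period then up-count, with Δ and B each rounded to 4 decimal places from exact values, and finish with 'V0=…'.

(0,0): Delta=1.6617 Bond=-242.0614
V0=52.0562

The replicating-portfolio and risk-neutral prices coincide; use p* = (1.13−0.93)/(1.27−0.93) = 0.5882 for the latter.
Terminal values V(1,·): V(1,0)=0.0000, V(1,1)=100.0000
(0,0): S=177.0000. Δ = (V_up−V_dn)/(S_up−S_dn) = (100.0000−0.0000)/(224.7900−164.6100) = 1.6617. V = [p*·100.0000 + (1−p*)·0.0000]/1.13 = 52.0562. B = V − Δ·S = -242.0614.
Check: Δ(0,0)·S0 + B(0,0) = 52.0562 = V0.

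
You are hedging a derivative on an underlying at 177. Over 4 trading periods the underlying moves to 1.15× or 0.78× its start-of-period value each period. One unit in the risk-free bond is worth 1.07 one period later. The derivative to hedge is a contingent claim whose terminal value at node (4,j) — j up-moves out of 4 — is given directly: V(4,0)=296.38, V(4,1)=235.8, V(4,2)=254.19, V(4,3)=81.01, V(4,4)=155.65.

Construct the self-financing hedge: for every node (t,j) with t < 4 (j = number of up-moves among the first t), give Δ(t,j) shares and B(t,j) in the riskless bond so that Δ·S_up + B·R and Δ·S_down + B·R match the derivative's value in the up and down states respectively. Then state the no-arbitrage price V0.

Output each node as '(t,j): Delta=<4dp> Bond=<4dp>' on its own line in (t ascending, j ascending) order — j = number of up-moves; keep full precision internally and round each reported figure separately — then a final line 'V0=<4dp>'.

No-arbitrage ⇒ martingale measure with p* = (R−d)/(u−d) = 0.7838.
Terminal payoffs: V(4,0)=296.3800, V(4,1)=235.8000, V(4,2)=254.1900, V(4,3)=81.0100, V(4,4)=155.6500
Node (3,0) S=83.9957: V=(p*·235.8000+(1−p*)·296.3800)/1.07=232.6153; Δ=(235.8000−296.3800)/(96.5951−65.5166)=-1.9493; B=V−Δ·S=396.3450
Node (3,1) S=123.8398: V=(p*·254.1900+(1−p*)·235.8000)/1.07=233.8447; Δ=(254.1900−235.8000)/(142.4158−96.5951)=0.4013; B=V−Δ·S=184.1420
Node (3,2) S=182.5843: V=(p*·81.0100+(1−p*)·254.1900)/1.07=110.7050; Δ=(81.0100−254.1900)/(209.9720−142.4158)=-2.5635; B=V−Δ·S=578.7590
Node (3,3) S=269.1949: V=(p*·155.6500+(1−p*)·81.0100)/1.07=130.3847; Δ=(155.6500−81.0100)/(309.5741−209.9720)=0.7494; B=V−Δ·S=-71.3450
Node (2,0) S=107.6868: V=(p*·233.8447+(1−p*)·232.6153)/1.07=218.2980; Δ=(233.8447−232.6153)/(123.8398−83.9957)=0.0309; B=V−Δ·S=214.9754
Node (2,1) S=158.7690: V=(p*·110.7050+(1−p*)·233.8447)/1.07=128.3456; Δ=(110.7050−233.8447)/(182.5844−123.8398)=-2.0962; B=V−Δ·S=461.1555
Node (2,2) S=234.0825: V=(p*·130.3847+(1−p*)·110.7050)/1.07=117.8781; Δ=(130.3847−110.7050)/(269.1949−182.5843)=0.2272; B=V−Δ·S=64.6897
Node (1,0) S=138.0600: V=(p*·128.3456+(1−p*)·218.2980)/1.07=138.1259; Δ=(128.3456−218.2980)/(158.7690−107.6868)=-1.7609; B=V−Δ·S=381.2406
Node (1,1) S=203.5500: V=(p*·117.8781+(1−p*)·128.3456)/1.07=112.2817; Δ=(117.8781−128.3456)/(234.0825−158.7690)=-0.1390; B=V−Δ·S=140.5720
Node (0,0) S=177.0000: V=(p*·112.2817+(1−p*)·138.1259)/1.07=110.1585; Δ=(112.2817−138.1259)/(203.5500−138.0600)=-0.3946; B=V−Δ·S=180.0079
The time-0 hedge costs 110.1585, which is the no-arbitrage price.

(0,0): Delta=-0.3946 Bond=180.0079
(1,0): Delta=-1.7609 Bond=381.2406
(1,1): Delta=-0.1390 Bond=140.5720
(2,0): Delta=0.0309 Bond=214.9754
(2,1): Delta=-2.0962 Bond=461.1555
(2,2): Delta=0.2272 Bond=64.6897
(3,0): Delta=-1.9493 Bond=396.3450
(3,1): Delta=0.4013 Bond=184.1420
(3,2): Delta=-2.5635 Bond=578.7590
(3,3): Delta=0.7494 Bond=-71.3450
V0=110.1585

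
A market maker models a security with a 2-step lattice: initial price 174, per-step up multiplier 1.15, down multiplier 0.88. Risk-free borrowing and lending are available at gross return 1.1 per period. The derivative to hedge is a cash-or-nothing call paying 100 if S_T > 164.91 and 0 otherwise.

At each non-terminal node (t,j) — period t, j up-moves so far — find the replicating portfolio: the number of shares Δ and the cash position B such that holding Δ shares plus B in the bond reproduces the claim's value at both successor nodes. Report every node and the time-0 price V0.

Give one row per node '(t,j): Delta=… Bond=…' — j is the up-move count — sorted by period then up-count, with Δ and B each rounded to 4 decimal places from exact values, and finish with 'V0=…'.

No-arbitrage ⇒ martingale measure with p* = (R−d)/(u−d) = 0.8148.
Payoff layer (t=2): V(2,0)=0.0000, V(2,1)=100.0000, V(2,2)=100.0000
  t=1,j=0: stock 153.1200 → up 176.0880 (V=100.0000), down 134.7456 (V=0.0000). Price 74.0741; hedge Δ=2.4188, bond B=-296.2963.
  t=1,j=1: stock 200.1000 → up 230.1150 (V=100.0000), down 176.0880 (V=100.0000). Price 90.9091; hedge Δ=0.0000, bond B=90.9091.
  t=0,j=0: stock 174.0000 → up 200.1000 (V=90.9091), down 153.1200 (V=74.0741). Price 79.8105; hedge Δ=0.3583, bond B=17.4585.
The time-0 hedge costs 79.8105, which is the no-arbitrage price.

(0,0): Delta=0.3583 Bond=17.4585
(1,0): Delta=2.4188 Bond=-296.2963
(1,1): Delta=0.0000 Bond=90.9091
V0=79.8105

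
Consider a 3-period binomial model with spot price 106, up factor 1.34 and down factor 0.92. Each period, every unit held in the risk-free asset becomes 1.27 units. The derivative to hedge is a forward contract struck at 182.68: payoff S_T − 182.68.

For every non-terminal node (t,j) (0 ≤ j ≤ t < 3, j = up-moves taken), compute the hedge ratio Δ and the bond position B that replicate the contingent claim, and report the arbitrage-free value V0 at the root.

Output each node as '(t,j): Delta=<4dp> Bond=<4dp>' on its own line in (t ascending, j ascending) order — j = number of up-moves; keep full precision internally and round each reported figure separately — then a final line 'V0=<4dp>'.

Risk-neutral probability p* = (R−d)/(u−d) = (1.27−0.92)/(1.34−0.92) = 0.8333.
Terminal values V(3,·): V(3,0)=-100.1391, V(3,1)=-62.4573, V(3,2)=-7.5731, V(3,3)=72.3670
  t=2,j=0: stock 89.7184 → up 120.2227 (V=-62.4573), down 82.5409 (V=-100.1391). Price -54.1241; hedge Δ=1.0000, bond B=-143.8425.
  t=2,j=1: stock 130.6768 → up 175.1069 (V=-7.5731), down 120.2227 (V=-62.4573). Price -13.1657; hedge Δ=1.0000, bond B=-143.8425.
  t=2,j=2: stock 190.3336 → up 255.0470 (V=72.3670), down 175.1069 (V=-7.5731). Price 46.4911; hedge Δ=1.0000, bond B=-143.8425.
  t=1,j=0: stock 97.5200 → up 130.6768 (V=-13.1657), down 89.7184 (V=-54.1241). Price -15.7418; hedge Δ=1.0000, bond B=-113.2618.
  t=1,j=1: stock 142.0400 → up 190.3336 (V=46.4911), down 130.6768 (V=-13.1657). Price 28.7782; hedge Δ=1.0000, bond B=-113.2618.
  t=0,j=0: stock 106.0000 → up 142.0400 (V=28.7782), down 97.5200 (V=-15.7418). Price 16.8175; hedge Δ=1.0000, bond B=-89.1825.
Each (Δ,B) replicates both successor values, so the strategy is self-financing and V0 is arbitrage-free.

(0,0): Delta=1.0000 Bond=-89.1825
(1,0): Delta=1.0000 Bond=-113.2618
(1,1): Delta=1.0000 Bond=-113.2618
(2,0): Delta=1.0000 Bond=-143.8425
(2,1): Delta=1.0000 Bond=-143.8425
(2,2): Delta=1.0000 Bond=-143.8425
V0=16.8175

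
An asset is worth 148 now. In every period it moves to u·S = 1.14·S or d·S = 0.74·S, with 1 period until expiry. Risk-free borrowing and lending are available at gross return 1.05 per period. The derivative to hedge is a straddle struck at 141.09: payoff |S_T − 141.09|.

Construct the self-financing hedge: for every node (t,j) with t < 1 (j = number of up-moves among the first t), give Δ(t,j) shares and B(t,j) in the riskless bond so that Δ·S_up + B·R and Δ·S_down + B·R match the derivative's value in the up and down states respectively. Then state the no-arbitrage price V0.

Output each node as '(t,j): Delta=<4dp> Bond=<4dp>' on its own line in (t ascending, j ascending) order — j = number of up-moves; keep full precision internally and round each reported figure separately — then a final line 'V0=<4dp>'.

No-arbitrage ⇒ martingale measure with p* = (R−d)/(u−d) = 0.7750.
At expiry t=1: V(1,0)=31.5700, V(1,1)=27.6300
Node (0,0) S=148.0000: V=(p*·27.6300+(1−p*)·31.5700)/1.05=27.1586; Δ=(27.6300−31.5700)/(168.7200−109.5200)=-0.0666; B=V−Δ·S=37.0086
Check: Δ(0,0)·S0 + B(0,0) = 27.1586 = V0.

(0,0): Delta=-0.0666 Bond=37.0086
V0=27.1586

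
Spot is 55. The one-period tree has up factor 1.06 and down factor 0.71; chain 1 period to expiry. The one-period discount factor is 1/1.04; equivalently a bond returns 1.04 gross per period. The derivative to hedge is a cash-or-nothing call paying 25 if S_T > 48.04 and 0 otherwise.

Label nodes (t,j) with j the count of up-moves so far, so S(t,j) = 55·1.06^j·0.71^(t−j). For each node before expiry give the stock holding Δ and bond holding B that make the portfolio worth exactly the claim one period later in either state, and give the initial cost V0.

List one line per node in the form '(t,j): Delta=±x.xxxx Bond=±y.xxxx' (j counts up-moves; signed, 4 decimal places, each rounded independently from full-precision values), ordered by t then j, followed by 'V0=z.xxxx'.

The replicating-portfolio and risk-neutral prices coincide; use p* = (1.04−0.71)/(1.06−0.71) = 0.9429 for the latter.
Terminal values V(1,·): V(1,0)=0.0000, V(1,1)=25.0000
(0,0): S=55.0000. Δ = (V_up−V_dn)/(S_up−S_dn) = (25.0000−0.0000)/(58.3000−39.0500) = 1.2987. V = [p*·25.0000 + (1−p*)·0.0000]/1.04 = 22.6648. B = V − Δ·S = -48.7637.
Each (Δ,B) replicates both successor values, so the strategy is self-financing and V0 is arbitrage-free.

(0,0): Delta=1.2987 Bond=-48.7637
V0=22.6648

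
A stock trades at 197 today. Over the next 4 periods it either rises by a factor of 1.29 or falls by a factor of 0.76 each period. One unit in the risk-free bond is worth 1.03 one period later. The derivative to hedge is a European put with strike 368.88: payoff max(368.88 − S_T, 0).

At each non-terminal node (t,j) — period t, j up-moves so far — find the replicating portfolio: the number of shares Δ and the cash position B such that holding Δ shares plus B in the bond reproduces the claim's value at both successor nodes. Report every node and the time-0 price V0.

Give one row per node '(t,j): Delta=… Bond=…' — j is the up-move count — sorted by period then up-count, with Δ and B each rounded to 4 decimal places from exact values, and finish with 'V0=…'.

Under the risk-neutral measure, an up-move has probability p* = (R−d)/(u−d) = 0.5094 and values discount at R = 1.03.
Payoff layer (t=4): V(4,0)=303.1565, V(4,1)=257.3230, V(4,2)=179.5267, V(4,3)=47.4777, V(4,4)=0.0000
Node (3,0) S=86.4783: V=(p*·257.3230+(1−p*)·303.1565)/1.03=271.6577; Δ=(257.3230−303.1565)/(111.5570−65.7235)=-1.0000; B=V−Δ·S=358.1359
Node (3,1) S=146.7855: V=(p*·179.5267+(1−p*)·257.3230)/1.03=211.3504; Δ=(179.5267−257.3230)/(189.3533−111.5570)=-1.0000; B=V−Δ·S=358.1359
Node (3,2) S=249.1491: V=(p*·47.4777+(1−p*)·179.5267)/1.03=108.9869; Δ=(47.4777−179.5267)/(321.4023−189.3533)=-1.0000; B=V−Δ·S=358.1359
Node (3,3) S=422.8977: V=(p*·0.0000+(1−p*)·47.4777)/1.03=22.6126; Δ=(0.0000−47.4777)/(545.5381−321.4023)=-0.2118; B=V−Δ·S=112.1932
Node (2,0) S=113.7872: V=(p*·211.3504+(1−p*)·271.6577)/1.03=233.9176; Δ=(211.3504−271.6577)/(146.7855−86.4783)=-1.0000; B=V−Δ·S=347.7048
Node (2,1) S=193.1388: V=(p*·108.9869+(1−p*)·211.3504)/1.03=154.5660; Δ=(108.9869−211.3504)/(249.1491−146.7855)=-1.0000; B=V−Δ·S=347.7048
Node (2,2) S=327.8277: V=(p*·22.6126+(1−p*)·108.9869)/1.03=63.0921; Δ=(22.6126−108.9869)/(422.8977−249.1491)=-0.4971; B=V−Δ·S=226.0625
Node (1,0) S=149.7200: V=(p*·154.5660+(1−p*)·233.9176)/1.03=187.8575; Δ=(154.5660−233.9176)/(193.1388−113.7872)=-1.0000; B=V−Δ·S=337.5775
Node (1,1) S=254.1300: V=(p*·63.0921+(1−p*)·154.5660)/1.03=104.8214; Δ=(63.0921−154.5660)/(327.8277−193.1388)=-0.6791; B=V−Δ·S=277.4136
Node (0,0) S=197.0000: V=(p*·104.8214+(1−p*)·187.8575)/1.03=141.3166; Δ=(104.8214−187.8575)/(254.1300−149.7200)=-0.7953; B=V−Δ·S=297.9883
Root portfolio cost Δ·197+B reproduces V0=141.3166.

(0,0): Delta=-0.7953 Bond=297.9883
(1,0): Delta=-1.0000 Bond=337.5775
(1,1): Delta=-0.6791 Bond=277.4136
(2,0): Delta=-1.0000 Bond=347.7048
(2,1): Delta=-1.0000 Bond=347.7048
(2,2): Delta=-0.4971 Bond=226.0625
(3,0): Delta=-1.0000 Bond=358.1359
(3,1): Delta=-1.0000 Bond=358.1359
(3,2): Delta=-1.0000 Bond=358.1359
(3,3): Delta=-0.2118 Bond=112.1932
V0=141.3166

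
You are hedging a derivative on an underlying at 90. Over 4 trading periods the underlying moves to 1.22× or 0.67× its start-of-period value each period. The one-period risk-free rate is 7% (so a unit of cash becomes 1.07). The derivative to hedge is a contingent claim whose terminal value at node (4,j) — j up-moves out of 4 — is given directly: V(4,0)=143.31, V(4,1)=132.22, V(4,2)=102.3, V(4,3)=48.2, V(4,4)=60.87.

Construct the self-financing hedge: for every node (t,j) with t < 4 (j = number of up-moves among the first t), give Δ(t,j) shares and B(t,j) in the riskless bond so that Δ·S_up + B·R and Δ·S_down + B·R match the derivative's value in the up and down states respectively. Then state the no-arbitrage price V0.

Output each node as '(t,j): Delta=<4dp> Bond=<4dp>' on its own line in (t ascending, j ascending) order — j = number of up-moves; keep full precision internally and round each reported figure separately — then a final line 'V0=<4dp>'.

Under the risk-neutral measure, an up-move has probability p* = (R−d)/(u−d) = 0.7273 and values discount at R = 1.07.
Terminal payoffs: V(4,0)=143.3100, V(4,1)=132.2200, V(4,2)=102.3000, V(4,3)=48.2000, V(4,4)=60.8700
Node (3,0) S=27.0687: V=(p*·132.2200+(1−p*)·143.3100)/1.07=126.3968; Δ=(132.2200−143.3100)/(33.0238−18.1360)=-0.7449; B=V−Δ·S=146.5604
Node (3,1) S=49.2892: V=(p*·102.3000+(1−p*)·132.2200)/1.07=103.2336; Δ=(102.3000−132.2200)/(60.1328−33.0238)=-1.1037; B=V−Δ·S=157.6336
Node (3,2) S=89.7505: V=(p*·48.2000+(1−p*)·102.3000)/1.07=58.8360; Δ=(48.2000−102.3000)/(109.4956−60.1328)=-1.0960; B=V−Δ·S=157.1997
Node (3,3) S=163.4263: V=(p*·60.8700+(1−p*)·48.2000)/1.07=53.6585; Δ=(60.8700−48.2000)/(199.3801−109.4956)=0.1410; B=V−Δ·S=30.6221
Node (2,0) S=40.4010: V=(p*·103.2336+(1−p*)·126.3968)/1.07=102.3840; Δ=(103.2336−126.3968)/(49.2892−27.0687)=-1.0424; B=V−Δ·S=144.4988
Node (2,1) S=73.5660: V=(p*·58.8360+(1−p*)·103.2336)/1.07=66.3032; Δ=(58.8360−103.2336)/(89.7505−49.2892)=-1.0973; B=V−Δ·S=147.0262
Node (2,2) S=133.9560: V=(p*·53.6585+(1−p*)·58.8360)/1.07=51.4678; Δ=(53.6585−58.8360)/(163.4263−89.7505)=-0.0703; B=V−Δ·S=60.8815
Node (1,0) S=60.3000: V=(p*·66.3032+(1−p*)·102.3840)/1.07=71.1621; Δ=(66.3032−102.3840)/(73.5660−40.4010)=-1.0879; B=V−Δ·S=136.7634
Node (1,1) S=109.8000: V=(p*·51.4678+(1−p*)·66.3032)/1.07=51.8821; Δ=(51.4678−66.3032)/(133.9560−73.5660)=-0.2457; B=V−Δ·S=78.8556
Node (0,0) S=90.0000: V=(p*·51.8821+(1−p*)·71.1621)/1.07=53.4021; Δ=(51.8821−71.1621)/(109.8000−60.3000)=-0.3895; B=V−Δ·S=88.4567
Self-financing check: at every node Δ·S+B equals the discounted successor values.

(0,0): Delta=-0.3895 Bond=88.4567
(1,0): Delta=-1.0879 Bond=136.7634
(1,1): Delta=-0.2457 Bond=78.8556
(2,0): Delta=-1.0424 Bond=144.4988
(2,1): Delta=-1.0973 Bond=147.0262
(2,2): Delta=-0.0703 Bond=60.8815
(3,0): Delta=-0.7449 Bond=146.5604
(3,1): Delta=-1.1037 Bond=157.6336
(3,2): Delta=-1.0960 Bond=157.1997
(3,3): Delta=0.1410 Bond=30.6221
V0=53.4021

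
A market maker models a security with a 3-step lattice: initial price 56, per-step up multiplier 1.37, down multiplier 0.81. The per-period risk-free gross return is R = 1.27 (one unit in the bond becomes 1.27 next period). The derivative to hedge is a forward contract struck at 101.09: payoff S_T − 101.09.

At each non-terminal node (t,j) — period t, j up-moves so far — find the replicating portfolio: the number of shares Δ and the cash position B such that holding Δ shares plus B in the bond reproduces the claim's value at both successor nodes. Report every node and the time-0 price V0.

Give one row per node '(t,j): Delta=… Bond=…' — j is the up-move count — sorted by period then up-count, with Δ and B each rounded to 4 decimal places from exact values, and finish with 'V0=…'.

No-arbitrage ⇒ martingale measure with p* = (R−d)/(u−d) = 0.8214.
Terminal payoffs: V(3,0)=-71.3293, V(3,1)=-50.7540, V(3,2)=-15.9538, V(3,3)=42.9058
Node (2,0) S=36.7416: V=(p*·-50.7540+(1−p*)·-71.3293)/1.27=-42.8568; Δ=(-50.7540−-71.3293)/(50.3360−29.7607)=1.0000; B=V−Δ·S=-79.5984
Node (2,1) S=62.1432: V=(p*·-15.9538+(1−p*)·-50.7540)/1.27=-17.4552; Δ=(-15.9538−-50.7540)/(85.1362−50.3360)=1.0000; B=V−Δ·S=-79.5984
Node (2,2) S=105.1064: V=(p*·42.9058+(1−p*)·-15.9538)/1.27=25.5080; Δ=(42.9058−-15.9538)/(143.9958−85.1362)=1.0000; B=V−Δ·S=-79.5984
Node (1,0) S=45.3600: V=(p*·-17.4552+(1−p*)·-42.8568)/1.27=-17.3159; Δ=(-17.4552−-42.8568)/(62.1432−36.7416)=1.0000; B=V−Δ·S=-62.6759
Node (1,1) S=76.7200: V=(p*·25.5080+(1−p*)·-17.4552)/1.27=14.0441; Δ=(25.5080−-17.4552)/(105.1064−62.1432)=1.0000; B=V−Δ·S=-62.6759
Node (0,0) S=56.0000: V=(p*·14.0441+(1−p*)·-17.3159)/1.27=6.6489; Δ=(14.0441−-17.3159)/(76.7200−45.3600)=1.0000; B=V−Δ·S=-49.3511
Each (Δ,B) replicates both successor values, so the strategy is self-financing and V0 is arbitrage-free.

(0,0): Delta=1.0000 Bond=-49.3511
(1,0): Delta=1.0000 Bond=-62.6759
(1,1): Delta=1.0000 Bond=-62.6759
(2,0): Delta=1.0000 Bond=-79.5984
(2,1): Delta=1.0000 Bond=-79.5984
(2,2): Delta=1.0000 Bond=-79.5984
V0=6.6489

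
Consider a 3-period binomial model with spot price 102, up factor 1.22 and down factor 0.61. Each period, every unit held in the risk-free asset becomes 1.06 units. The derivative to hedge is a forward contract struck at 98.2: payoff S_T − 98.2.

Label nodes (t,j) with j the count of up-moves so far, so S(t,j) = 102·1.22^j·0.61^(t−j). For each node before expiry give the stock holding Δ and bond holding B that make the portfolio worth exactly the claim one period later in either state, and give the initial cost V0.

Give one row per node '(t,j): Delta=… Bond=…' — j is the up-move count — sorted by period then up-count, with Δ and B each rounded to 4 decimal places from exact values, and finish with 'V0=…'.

(0,0): Delta=1.0000 Bond=-82.4506
(1,0): Delta=1.0000 Bond=-87.3977
(1,1): Delta=1.0000 Bond=-87.3977
(2,0): Delta=1.0000 Bond=-92.6415
(2,1): Delta=1.0000 Bond=-92.6415
(2,2): Delta=1.0000 Bond=-92.6415
V0=19.5494

Since d<R<u, set p* = (R−d)/(u−d) = 0.7377; price each node as the discounted p*-expectation of its children.
Terminal payoffs: V(3,0)=-75.0479, V(3,1)=-51.8959, V(3,2)=-5.5918, V(3,3)=87.0165
Node (2,0) S=37.9542: V=(p*·-51.8959+(1−p*)·-75.0479)/1.06=-54.6873; Δ=(-51.8959−-75.0479)/(46.3041−23.1521)=1.0000; B=V−Δ·S=-92.6415
Node (2,1) S=75.9084: V=(p*·-5.5918+(1−p*)·-51.8959)/1.06=-16.7331; Δ=(-5.5918−-51.8959)/(92.6082−46.3041)=1.0000; B=V−Δ·S=-92.6415
Node (2,2) S=151.8168: V=(p*·87.0165+(1−p*)·-5.5918)/1.06=59.1753; Δ=(87.0165−-5.5918)/(185.2165−92.6082)=1.0000; B=V−Δ·S=-92.6415
Node (1,0) S=62.2200: V=(p*·-16.7331+(1−p*)·-54.6873)/1.06=-25.1777; Δ=(-16.7331−-54.6873)/(75.9084−37.9542)=1.0000; B=V−Δ·S=-87.3977
Node (1,1) S=124.4400: V=(p*·59.1753+(1−p*)·-16.7331)/1.06=37.0423; Δ=(59.1753−-16.7331)/(151.8168−75.9084)=1.0000; B=V−Δ·S=-87.3977
Node (0,0) S=102.0000: V=(p*·37.0423+(1−p*)·-25.1777)/1.06=19.5494; Δ=(37.0423−-25.1777)/(124.4400−62.2200)=1.0000; B=V−Δ·S=-82.4506
Self-financing check: at every node Δ·S+B equals the discounted successor values.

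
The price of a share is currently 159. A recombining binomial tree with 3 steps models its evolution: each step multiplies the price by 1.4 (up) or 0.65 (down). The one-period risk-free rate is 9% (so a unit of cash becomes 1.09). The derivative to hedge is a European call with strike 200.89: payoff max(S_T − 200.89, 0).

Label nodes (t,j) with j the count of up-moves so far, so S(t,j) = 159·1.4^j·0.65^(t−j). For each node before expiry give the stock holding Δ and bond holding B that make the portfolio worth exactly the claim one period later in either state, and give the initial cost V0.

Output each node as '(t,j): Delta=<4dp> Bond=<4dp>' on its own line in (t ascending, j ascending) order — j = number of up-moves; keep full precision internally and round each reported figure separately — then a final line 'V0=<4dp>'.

(0,0): Delta=0.5735 Bond=-53.9342
(1,0): Delta=0.0116 Bond=-0.7172
(1,1): Delta=0.7573 Bond=-99.7019
(2,0): Delta=0.0000 Bond=0.0000
(2,1): Delta=0.0154 Bond=-1.3326
(2,2): Delta=1.0000 Bond=-184.3028
V0=37.2562

Risk-neutral probability p* = (R−d)/(u−d) = (1.09−0.65)/(1.4−0.65) = 0.5867.
Terminal values V(3,·): V(3,0)=0.0000, V(3,1)=0.0000, V(3,2)=1.6760, V(3,3)=235.4060
  t=2,j=0: stock 67.1775 → up 94.0485 (V=0.0000), down 43.6654 (V=0.0000). Price 0.0000; hedge Δ=0.0000, bond B=0.0000.
  t=2,j=1: stock 144.6900 → up 202.5660 (V=1.6760), down 94.0485 (V=0.0000). Price 0.9021; hedge Δ=0.0154, bond B=-1.3326.
  t=2,j=2: stock 311.6400 → up 436.2960 (V=235.4060), down 202.5660 (V=1.6760). Price 127.3372; hedge Δ=1.0000, bond B=-184.3028.
  t=1,j=0: stock 103.3500 → up 144.6900 (V=0.9021), down 67.1775 (V=0.0000). Price 0.4855; hedge Δ=0.0116, bond B=-0.7172.
  t=1,j=1: stock 222.6000 → up 311.6400 (V=127.3372), down 144.6900 (V=0.9021). Price 68.8783; hedge Δ=0.7573, bond B=-99.7019.
  t=0,j=0: stock 159.0000 → up 222.6000 (V=68.8783), down 103.3500 (V=0.4855). Price 37.2562; hedge Δ=0.5735, bond B=-53.9342.
Each (Δ,B) replicates both successor values, so the strategy is self-financing and V0 is arbitrage-free.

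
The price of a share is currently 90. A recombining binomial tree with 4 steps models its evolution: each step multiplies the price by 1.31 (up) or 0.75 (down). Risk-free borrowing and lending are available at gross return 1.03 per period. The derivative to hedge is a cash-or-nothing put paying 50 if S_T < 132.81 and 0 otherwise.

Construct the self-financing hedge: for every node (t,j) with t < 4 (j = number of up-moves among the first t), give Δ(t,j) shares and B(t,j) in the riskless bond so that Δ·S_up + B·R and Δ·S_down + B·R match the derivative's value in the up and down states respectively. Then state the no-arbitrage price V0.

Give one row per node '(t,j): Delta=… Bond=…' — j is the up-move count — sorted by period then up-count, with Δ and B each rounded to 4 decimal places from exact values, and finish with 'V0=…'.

(0,0): Delta=-0.3405 Bond=61.1826
(1,0): Delta=-0.3117 Bond=61.0775
(1,1): Delta=-0.3569 Bond=64.9587
(2,0): Delta=0.0000 Bond=47.1298
(2,1): Delta=-0.4902 Bond=78.6899
(2,2): Delta=-0.2806 Bond=55.1250
(3,0): Delta=0.0000 Bond=48.5437
(3,1): Delta=0.0000 Bond=48.5437
(3,2): Delta=-0.7708 Bond=113.5576
(3,3): Delta=0.0000 Bond=0.0000
V0=30.5417

Risk-neutral probability p* = (R−d)/(u−d) = (1.03−0.75)/(1.31−0.75) = 0.5000.
Terminal values V(4,·): V(4,0)=50.0000, V(4,1)=50.0000, V(4,2)=50.0000, V(4,3)=0.0000, V(4,4)=0.0000
(3,0): S=37.9688. Δ = (V_up−V_dn)/(S_up−S_dn) = (50.0000−50.0000)/(49.7391−28.4766) = 0.0000. V = [p*·50.0000 + (1−p*)·50.0000]/1.03 = 48.5437. B = V − Δ·S = 48.5437.
(3,1): S=66.3188. Δ = (V_up−V_dn)/(S_up−S_dn) = (50.0000−50.0000)/(86.8776−49.7391) = 0.0000. V = [p*·50.0000 + (1−p*)·50.0000]/1.03 = 48.5437. B = V − Δ·S = 48.5437.
(3,2): S=115.8368. Δ = (V_up−V_dn)/(S_up−S_dn) = (0.0000−50.0000)/(151.7461−86.8776) = -0.7708. V = [p*·0.0000 + (1−p*)·50.0000]/1.03 = 24.2718. B = V − Δ·S = 113.5576.
(3,3): S=202.3282. Δ = (V_up−V_dn)/(S_up−S_dn) = (0.0000−0.0000)/(265.0499−151.7461) = 0.0000. V = [p*·0.0000 + (1−p*)·0.0000]/1.03 = 0.0000. B = V − Δ·S = 0.0000.
(2,0): S=50.6250. Δ = (V_up−V_dn)/(S_up−S_dn) = (48.5437−48.5437)/(66.3188−37.9688) = 0.0000. V = [p*·48.5437 + (1−p*)·48.5437]/1.03 = 47.1298. B = V − Δ·S = 47.1298.
(2,1): S=88.4250. Δ = (V_up−V_dn)/(S_up−S_dn) = (24.2718−48.5437)/(115.8368−66.3188) = -0.4902. V = [p*·24.2718 + (1−p*)·48.5437]/1.03 = 35.3473. B = V − Δ·S = 78.6899.
(2,2): S=154.4490. Δ = (V_up−V_dn)/(S_up−S_dn) = (0.0000−24.2718)/(202.3282−115.8368) = -0.2806. V = [p*·0.0000 + (1−p*)·24.2718]/1.03 = 11.7824. B = V − Δ·S = 55.1250.
(1,0): S=67.5000. Δ = (V_up−V_dn)/(S_up−S_dn) = (35.3473−47.1298)/(88.4250−50.6250) = -0.3117. V = [p*·35.3473 + (1−p*)·47.1298]/1.03 = 40.0374. B = V − Δ·S = 61.0775.
(1,1): S=117.9000. Δ = (V_up−V_dn)/(S_up−S_dn) = (11.7824−35.3473)/(154.4490−88.4250) = -0.3569. V = [p*·11.7824 + (1−p*)·35.3473]/1.03 = 22.8785. B = V − Δ·S = 64.9587.
(0,0): S=90.0000. Δ = (V_up−V_dn)/(S_up−S_dn) = (22.8785−40.0374)/(117.9000−67.5000) = -0.3405. V = [p*·22.8785 + (1−p*)·40.0374]/1.03 = 30.5417. B = V − Δ·S = 61.1826.
Root portfolio cost Δ·90+B reproduces V0=30.5417.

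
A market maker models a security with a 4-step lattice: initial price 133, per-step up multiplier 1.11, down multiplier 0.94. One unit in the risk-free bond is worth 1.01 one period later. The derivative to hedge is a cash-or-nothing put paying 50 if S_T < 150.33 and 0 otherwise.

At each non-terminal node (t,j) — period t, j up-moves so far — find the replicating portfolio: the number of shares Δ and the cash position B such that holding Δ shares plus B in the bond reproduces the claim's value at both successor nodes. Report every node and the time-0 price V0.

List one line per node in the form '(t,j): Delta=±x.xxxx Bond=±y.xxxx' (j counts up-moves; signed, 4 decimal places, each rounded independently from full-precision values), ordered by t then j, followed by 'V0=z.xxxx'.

The replicating-portfolio and risk-neutral prices coincide; use p* = (1.01−0.94)/(1.11−0.94) = 0.4118 for the latter.
Terminal values V(4,·): V(4,0)=50.0000, V(4,1)=50.0000, V(4,2)=50.0000, V(4,3)=0.0000, V(4,4)=0.0000
  t=3,j=0: stock 110.4677 → up 122.6191 (V=50.0000), down 103.8396 (V=50.0000). Price 49.5050; hedge Δ=0.0000, bond B=49.5050.
  t=3,j=1: stock 130.4459 → up 144.7949 (V=50.0000), down 122.6191 (V=50.0000). Price 49.5050; hedge Δ=0.0000, bond B=49.5050.
  t=3,j=2: stock 154.0371 → up 170.9812 (V=0.0000), down 144.7949 (V=50.0000). Price 29.1206; hedge Δ=-1.9094, bond B=323.2382.
  t=3,j=3: stock 181.8949 → up 201.9034 (V=0.0000), down 170.9812 (V=0.0000). Price 0.0000; hedge Δ=0.0000, bond B=0.0000.
  t=2,j=0: stock 117.5188 → up 130.4459 (V=49.5050), down 110.4677 (V=49.5050). Price 49.0148; hedge Δ=0.0000, bond B=49.0148.
  t=2,j=1: stock 138.7722 → up 154.0371 (V=29.1206), down 130.4459 (V=49.5050). Price 40.7043; hedge Δ=-0.8641, bond B=160.6125.
  t=2,j=2: stock 163.8693 → up 181.8949 (V=0.0000), down 154.0371 (V=29.1206). Price 16.9601; hedge Δ=-1.0453, bond B=188.2575.
  t=1,j=0: stock 125.0200 → up 138.7722 (V=40.7043), down 117.5188 (V=49.0148). Price 45.1414; hedge Δ=-0.3910, bond B=94.0265.
  t=1,j=1: stock 147.6300 → up 163.8693 (V=16.9601), down 138.7722 (V=40.7043). Price 30.6211; hedge Δ=-0.9461, bond B=170.2928.
  t=0,j=0: stock 133.0000 → up 147.6300 (V=30.6211), down 125.0200 (V=45.1414). Price 38.7747; hedge Δ=-0.6422, bond B=124.1884.
The time-0 hedge costs 38.7747, which is the no-arbitrage price.

(0,0): Delta=-0.6422 Bond=124.1884
(1,0): Delta=-0.3910 Bond=94.0265
(1,1): Delta=-0.9461 Bond=170.2928
(2,0): Delta=0.0000 Bond=49.0148
(2,1): Delta=-0.8641 Bond=160.6125
(2,2): Delta=-1.0453 Bond=188.2575
(3,0): Delta=0.0000 Bond=49.5050
(3,1): Delta=0.0000 Bond=49.5050
(3,2): Delta=-1.9094 Bond=323.2382
(3,3): Delta=0.0000 Bond=0.0000
V0=38.7747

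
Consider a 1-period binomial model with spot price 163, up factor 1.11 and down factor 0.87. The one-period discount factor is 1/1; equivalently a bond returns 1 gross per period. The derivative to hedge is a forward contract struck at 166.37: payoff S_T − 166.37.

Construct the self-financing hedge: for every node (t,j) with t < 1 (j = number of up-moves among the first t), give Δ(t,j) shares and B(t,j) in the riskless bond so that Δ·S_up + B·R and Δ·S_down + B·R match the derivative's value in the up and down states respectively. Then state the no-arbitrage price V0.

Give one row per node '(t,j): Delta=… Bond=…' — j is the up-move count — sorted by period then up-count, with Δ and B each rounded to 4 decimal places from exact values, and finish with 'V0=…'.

Risk-neutral probability p* = (R−d)/(u−d) = (1−0.87)/(1.11−0.87) = 0.5417.
Payoff layer (t=1): V(1,0)=-24.5600, V(1,1)=14.5600
Node (0,0) S=163.0000: V=(p*·14.5600+(1−p*)·-24.5600)/1=-3.3700; Δ=(14.5600−-24.5600)/(180.9300−141.8100)=1.0000; B=V−Δ·S=-166.3700
Each (Δ,B) replicates both successor values, so the strategy is self-financing and V0 is arbitrage-free.

(0,0): Delta=1.0000 Bond=-166.3700
V0=-3.3700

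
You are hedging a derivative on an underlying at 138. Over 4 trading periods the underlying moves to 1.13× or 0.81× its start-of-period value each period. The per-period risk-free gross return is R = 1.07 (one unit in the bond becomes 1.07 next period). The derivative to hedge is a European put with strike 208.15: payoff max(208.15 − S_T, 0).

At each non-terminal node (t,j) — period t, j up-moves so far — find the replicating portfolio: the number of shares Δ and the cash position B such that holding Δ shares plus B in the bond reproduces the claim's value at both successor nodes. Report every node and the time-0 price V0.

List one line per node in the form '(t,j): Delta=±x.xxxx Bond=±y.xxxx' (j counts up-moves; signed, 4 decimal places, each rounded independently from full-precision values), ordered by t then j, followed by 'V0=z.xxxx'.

(0,0): Delta=-0.8329 Bond=141.3381
(1,0): Delta=-1.0000 Bond=169.9124
(1,1): Delta=-0.8052 Bond=146.9208
(2,0): Delta=-1.0000 Bond=181.8063
(2,1): Delta=-1.0000 Bond=181.8063
(2,2): Delta=-0.7730 Bond=151.5282
(3,0): Delta=-1.0000 Bond=194.5327
(3,1): Delta=-1.0000 Bond=194.5327
(3,2): Delta=-1.0000 Bond=194.5327
(3,3): Delta=-0.7355 Bond=154.6588
V0=26.4006

No-arbitrage ⇒ martingale measure with p* = (R−d)/(u−d) = 0.8125.
Terminal values V(4,·): V(4,0)=148.7455, V(4,1)=125.2771, V(4,2)=92.5372, V(4,3)=46.8630, V(4,4)=0.0000
Node (3,0) S=73.3389: V=(p*·125.2771+(1−p*)·148.7455)/1.07=121.1939; Δ=(125.2771−148.7455)/(82.8729−59.4045)=-1.0000; B=V−Δ·S=194.5327
Node (3,1) S=102.3122: V=(p*·92.5372+(1−p*)·125.2771)/1.07=92.2205; Δ=(92.5372−125.2771)/(115.6128−82.8729)=-1.0000; B=V−Δ·S=194.5327
Node (3,2) S=142.7319: V=(p*·46.8630+(1−p*)·92.5372)/1.07=51.8008; Δ=(46.8630−92.5372)/(161.2870−115.6128)=-1.0000; B=V−Δ·S=194.5327
Node (3,3) S=199.1198: V=(p*·0.0000+(1−p*)·46.8630)/1.07=8.2120; Δ=(0.0000−46.8630)/(225.0054−161.2870)=-0.7355; B=V−Δ·S=154.6588
Node (2,0) S=90.5418: V=(p*·92.2205+(1−p*)·121.1939)/1.07=91.2645; Δ=(92.2205−121.1939)/(102.3122−73.3389)=-1.0000; B=V−Δ·S=181.8063
Node (2,1) S=126.3114: V=(p*·51.8008+(1−p*)·92.2205)/1.07=55.4949; Δ=(51.8008−92.2205)/(142.7319−102.3122)=-1.0000; B=V−Δ·S=181.8063
Node (2,2) S=176.2122: V=(p*·8.2120+(1−p*)·51.8008)/1.07=15.3130; Δ=(8.2120−51.8008)/(199.1198−142.7319)=-0.7730; B=V−Δ·S=151.5282
Node (1,0) S=111.7800: V=(p*·55.4949+(1−p*)·91.2645)/1.07=58.1324; Δ=(55.4949−91.2645)/(126.3114−90.5418)=-1.0000; B=V−Δ·S=169.9124
Node (1,1) S=155.9400: V=(p*·15.3130+(1−p*)·55.4949)/1.07=21.3524; Δ=(15.3130−55.4949)/(176.2122−126.3114)=-0.8052; B=V−Δ·S=146.9208
Node (0,0) S=138.0000: V=(p*·21.3524+(1−p*)·58.1324)/1.07=26.4006; Δ=(21.3524−58.1324)/(155.9400−111.7800)=-0.8329; B=V−Δ·S=141.3381
Self-financing check: at every node Δ·S+B equals the discounted successor values.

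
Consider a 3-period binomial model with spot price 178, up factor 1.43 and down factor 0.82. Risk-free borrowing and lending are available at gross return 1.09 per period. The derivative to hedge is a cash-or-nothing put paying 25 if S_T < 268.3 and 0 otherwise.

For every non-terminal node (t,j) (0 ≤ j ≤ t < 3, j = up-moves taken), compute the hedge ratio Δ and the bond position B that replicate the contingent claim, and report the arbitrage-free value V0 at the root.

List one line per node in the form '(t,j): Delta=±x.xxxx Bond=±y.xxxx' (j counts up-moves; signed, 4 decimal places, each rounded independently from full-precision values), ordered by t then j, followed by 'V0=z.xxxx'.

(0,0): Delta=-0.0956 Bond=28.3269
(1,0): Delta=-0.1140 Bond=33.5620
(1,1): Delta=-0.0823 Bond=27.4943
(2,0): Delta=0.0000 Bond=22.9358
(2,1): Delta=-0.1964 Bond=53.7675
(2,2): Delta=0.0000 Bond=0.0000
V0=11.3065

Since d<R<u, set p* = (R−d)/(u−d) = 0.4426; price each node as the discounted p*-expectation of its children.
Terminal payoffs: V(3,0)=25.0000, V(3,1)=25.0000, V(3,2)=0.0000, V(3,3)=0.0000
  t=2,j=0: stock 119.6872 → up 171.1527 (V=25.0000), down 98.1435 (V=25.0000). Price 22.9358; hedge Δ=0.0000, bond B=22.9358.
  t=2,j=1: stock 208.7228 → up 298.4736 (V=0.0000), down 171.1527 (V=25.0000). Price 12.7839; hedge Δ=-0.1964, bond B=53.7675.
  t=2,j=2: stock 363.9922 → up 520.5088 (V=0.0000), down 298.4736 (V=0.0000). Price 0.0000; hedge Δ=0.0000, bond B=0.0000.
  t=1,j=0: stock 145.9600 → up 208.7228 (V=12.7839), down 119.6872 (V=22.9358). Price 16.9196; hedge Δ=-0.1140, bond B=33.5620.
  t=1,j=1: stock 254.5400 → up 363.9922 (V=0.0000), down 208.7228 (V=12.7839). Price 6.5371; hedge Δ=-0.0823, bond B=27.4943.
  t=0,j=0: stock 178.0000 → up 254.5400 (V=6.5371), down 145.9600 (V=16.9196). Price 11.3065; hedge Δ=-0.0956, bond B=28.3269.
Each (Δ,B) replicates both successor values, so the strategy is self-financing and V0 is arbitrage-free.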